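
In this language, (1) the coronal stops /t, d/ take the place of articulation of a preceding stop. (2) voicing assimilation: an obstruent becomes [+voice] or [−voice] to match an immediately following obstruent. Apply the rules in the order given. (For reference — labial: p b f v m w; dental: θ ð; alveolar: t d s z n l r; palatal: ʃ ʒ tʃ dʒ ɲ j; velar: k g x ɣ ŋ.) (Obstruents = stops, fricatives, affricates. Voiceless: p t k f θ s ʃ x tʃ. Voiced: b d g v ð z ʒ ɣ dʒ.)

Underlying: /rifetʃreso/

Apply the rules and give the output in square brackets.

[rifetʃreso]

Rule 1: no segment meets the rule's conditions; no change.
After rule 1: rifetʃreso
Rule 2: no segment meets the rule's conditions; no change.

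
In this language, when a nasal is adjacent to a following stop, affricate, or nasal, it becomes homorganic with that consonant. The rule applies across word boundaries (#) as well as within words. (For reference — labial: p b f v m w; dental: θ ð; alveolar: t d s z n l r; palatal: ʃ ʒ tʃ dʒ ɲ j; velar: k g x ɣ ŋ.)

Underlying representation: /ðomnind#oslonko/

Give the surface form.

[ðonnind#osloŋko]

/m/ before /n/ (alveolar) → [n]
/n/ before /k/ (velar) → [ŋ]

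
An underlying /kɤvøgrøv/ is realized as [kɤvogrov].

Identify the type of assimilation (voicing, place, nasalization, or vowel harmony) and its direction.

vowel harmony, progressive

/ø/→[o] /ø/→[o].
Vowels agree with the first vowel, so the harmony is progressive.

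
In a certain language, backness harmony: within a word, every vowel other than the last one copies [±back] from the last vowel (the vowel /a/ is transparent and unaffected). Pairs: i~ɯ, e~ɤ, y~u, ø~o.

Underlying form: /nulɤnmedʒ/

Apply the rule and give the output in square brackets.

/u/ harmonizes with /e/ ([-back]) → [y]
/ɤ/ harmonizes with /e/ ([-back]) → [e]

[nylenmedʒ]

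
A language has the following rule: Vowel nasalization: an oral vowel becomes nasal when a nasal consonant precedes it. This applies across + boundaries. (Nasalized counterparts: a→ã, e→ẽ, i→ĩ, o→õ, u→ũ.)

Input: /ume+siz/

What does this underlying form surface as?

[umẽ+siz]

/e/ after nasal /m/ → [ẽ]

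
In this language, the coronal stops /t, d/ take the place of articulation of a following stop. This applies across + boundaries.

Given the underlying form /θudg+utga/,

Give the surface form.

/d/ before /g/ (velar) → [g]
/t/ before /g/ (velar) → [k]

[θugg+ukga]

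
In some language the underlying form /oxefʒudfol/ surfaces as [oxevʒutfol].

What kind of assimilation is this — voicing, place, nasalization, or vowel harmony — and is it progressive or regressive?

/f/→[v] /d/→[t].
Each target copies a feature from the following segment, so the direction is regressive.

voicing assimilation, regressive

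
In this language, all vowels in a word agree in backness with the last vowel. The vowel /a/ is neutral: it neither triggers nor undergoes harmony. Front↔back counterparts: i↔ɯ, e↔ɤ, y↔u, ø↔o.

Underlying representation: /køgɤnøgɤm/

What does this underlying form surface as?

/ø/ harmonizes with /ɤ/ ([+back]) → [o]
/ø/ harmonizes with /ɤ/ ([+back]) → [o]

[kogɤnogɤm]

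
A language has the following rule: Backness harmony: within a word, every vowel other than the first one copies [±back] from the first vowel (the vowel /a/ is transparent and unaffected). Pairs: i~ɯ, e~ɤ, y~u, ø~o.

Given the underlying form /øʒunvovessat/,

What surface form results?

/u/ harmonizes with /ø/ ([-back]) → [y]
/o/ harmonizes with /ø/ ([-back]) → [ø]

[øʒynvøvessat]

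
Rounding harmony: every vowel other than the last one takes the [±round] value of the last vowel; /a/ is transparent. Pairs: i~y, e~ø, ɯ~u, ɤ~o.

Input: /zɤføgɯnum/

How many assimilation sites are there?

2

/ɤ/ harmonizes with /u/ ([+round]) → [o]
/ɯ/ harmonizes with /u/ ([+round]) → [u]
2 segments change.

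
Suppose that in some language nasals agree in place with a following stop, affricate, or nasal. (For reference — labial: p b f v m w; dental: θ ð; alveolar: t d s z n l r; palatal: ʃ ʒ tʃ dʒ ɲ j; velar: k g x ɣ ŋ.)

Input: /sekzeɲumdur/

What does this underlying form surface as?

[sekzeɲundur]

/m/ before /d/ (alveolar) → [n]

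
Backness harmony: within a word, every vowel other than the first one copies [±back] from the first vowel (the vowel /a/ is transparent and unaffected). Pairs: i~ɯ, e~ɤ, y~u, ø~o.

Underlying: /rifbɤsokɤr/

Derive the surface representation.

/ɤ/ harmonizes with /i/ ([-back]) → [e]
/o/ harmonizes with /i/ ([-back]) → [ø]
/ɤ/ harmonizes with /i/ ([-back]) → [e]

[rifbesøker]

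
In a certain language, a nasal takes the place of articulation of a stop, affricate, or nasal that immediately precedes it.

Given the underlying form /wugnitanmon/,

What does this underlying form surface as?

[wugŋitannon]

/n/ after /g/ (velar) → [ŋ]
/m/ after /n/ (alveolar) → [n]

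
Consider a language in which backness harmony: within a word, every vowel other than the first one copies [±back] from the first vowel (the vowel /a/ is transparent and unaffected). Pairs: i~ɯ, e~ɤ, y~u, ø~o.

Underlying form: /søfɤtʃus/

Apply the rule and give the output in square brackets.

/ɤ/ harmonizes with /ø/ ([-back]) → [e]
/u/ harmonizes with /ø/ ([-back]) → [y]

[søfetʃys]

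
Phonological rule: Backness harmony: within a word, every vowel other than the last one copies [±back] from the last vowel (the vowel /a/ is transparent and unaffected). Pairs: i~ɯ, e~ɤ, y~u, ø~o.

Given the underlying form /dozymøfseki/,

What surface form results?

[døzymøfseki]

/o/ harmonizes with /i/ ([-back]) → [ø]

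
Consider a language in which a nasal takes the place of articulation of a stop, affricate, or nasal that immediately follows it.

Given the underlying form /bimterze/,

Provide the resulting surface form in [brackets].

/m/ before /t/ (alveolar) → [n]

[binterze]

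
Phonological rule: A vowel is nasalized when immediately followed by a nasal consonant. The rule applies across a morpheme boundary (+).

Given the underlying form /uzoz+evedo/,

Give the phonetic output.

no segment meets the rule's conditions; no change.

[uzoz+evedo]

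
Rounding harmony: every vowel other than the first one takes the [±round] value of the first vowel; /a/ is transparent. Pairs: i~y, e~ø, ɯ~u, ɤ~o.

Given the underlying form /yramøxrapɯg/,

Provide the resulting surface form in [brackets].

[yramøxrapug]

/ɯ/ harmonizes with /y/ ([+round]) → [u]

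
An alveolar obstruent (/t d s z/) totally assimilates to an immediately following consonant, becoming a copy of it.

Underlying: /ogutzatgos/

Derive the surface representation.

[oguzzaggos]

/t/ before /z/ → [z] (total assimilation)
/t/ before /g/ → [g] (total assimilation)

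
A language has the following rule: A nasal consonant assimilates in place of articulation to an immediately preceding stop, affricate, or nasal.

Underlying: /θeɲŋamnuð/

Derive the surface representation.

[θeɲɲammuð]

/ŋ/ after /ɲ/ (palatal) → [ɲ]
/n/ after /m/ (labial) → [m]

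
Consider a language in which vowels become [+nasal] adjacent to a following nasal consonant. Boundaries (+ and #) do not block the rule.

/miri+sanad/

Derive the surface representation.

/a/ before nasal /n/ → [ã]

[miri+sãnad]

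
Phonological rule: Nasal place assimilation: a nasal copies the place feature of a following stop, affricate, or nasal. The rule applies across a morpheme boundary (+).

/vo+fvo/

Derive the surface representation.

no segment meets the rule's conditions; no change.

[vo+fvo]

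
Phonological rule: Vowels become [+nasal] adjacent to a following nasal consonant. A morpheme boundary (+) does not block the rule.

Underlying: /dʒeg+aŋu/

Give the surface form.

/a/ before nasal /ŋ/ → [ã]

[dʒeg+ãŋu]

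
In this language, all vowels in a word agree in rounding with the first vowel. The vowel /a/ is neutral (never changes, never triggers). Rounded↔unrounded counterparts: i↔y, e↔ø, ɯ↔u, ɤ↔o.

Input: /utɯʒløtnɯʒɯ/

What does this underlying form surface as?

[utuʒløtnuʒu]

/ɯ/ harmonizes with /u/ ([+round]) → [u]
/ɯ/ harmonizes with /u/ ([+round]) → [u]
/ɯ/ harmonizes with /u/ ([+round]) → [u]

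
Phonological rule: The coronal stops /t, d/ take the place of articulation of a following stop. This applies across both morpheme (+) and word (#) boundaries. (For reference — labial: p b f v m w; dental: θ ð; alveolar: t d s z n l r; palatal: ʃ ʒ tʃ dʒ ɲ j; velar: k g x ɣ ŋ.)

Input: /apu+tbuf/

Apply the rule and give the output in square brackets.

[apu+pbuf]

/t/ before /b/ (labial) → [p]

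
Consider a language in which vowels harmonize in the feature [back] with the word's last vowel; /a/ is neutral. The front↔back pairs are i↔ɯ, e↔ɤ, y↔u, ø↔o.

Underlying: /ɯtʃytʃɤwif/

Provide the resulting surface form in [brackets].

/ɯ/ harmonizes with /i/ ([-back]) → [i]
/ɤ/ harmonizes with /i/ ([-back]) → [e]

[itʃytʃewif]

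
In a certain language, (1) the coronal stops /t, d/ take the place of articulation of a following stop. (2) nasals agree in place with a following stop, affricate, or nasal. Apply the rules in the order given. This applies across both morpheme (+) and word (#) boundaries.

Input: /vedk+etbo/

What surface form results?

Rule 1: /d/ before /k/ (velar) → [g]
Rule 1: /t/ before /b/ (labial) → [p]
After rule 1: vegk+epbo
Rule 2: no segment meets the rule's conditions; no change.

[vegk+epbo]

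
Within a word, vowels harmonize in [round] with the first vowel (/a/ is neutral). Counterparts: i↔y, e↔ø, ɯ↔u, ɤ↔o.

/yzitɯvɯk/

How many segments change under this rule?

3

/i/ harmonizes with /y/ ([+round]) → [y]
/ɯ/ harmonizes with /y/ ([+round]) → [u]
/ɯ/ harmonizes with /y/ ([+round]) → [u]
3 segments change.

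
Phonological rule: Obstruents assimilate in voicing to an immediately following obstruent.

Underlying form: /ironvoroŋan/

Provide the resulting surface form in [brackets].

[ironvoroŋan]

no segment meets the rule's conditions; no change.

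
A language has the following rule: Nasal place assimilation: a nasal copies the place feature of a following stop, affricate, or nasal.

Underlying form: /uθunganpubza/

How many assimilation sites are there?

/n/ before /g/ (velar) → [ŋ]
/n/ before /p/ (labial) → [m]
2 segments change.

2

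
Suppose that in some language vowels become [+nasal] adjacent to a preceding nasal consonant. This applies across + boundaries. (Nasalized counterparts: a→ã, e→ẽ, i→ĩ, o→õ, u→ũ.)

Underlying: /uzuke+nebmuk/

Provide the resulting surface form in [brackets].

/e/ after nasal /n/ → [ẽ]
/u/ after nasal /m/ → [ũ]

[uzuke+nẽbmũk]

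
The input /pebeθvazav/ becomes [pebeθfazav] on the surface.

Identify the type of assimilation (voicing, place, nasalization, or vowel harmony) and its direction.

/v/→[f].
Each target copies a feature from the preceding segment, so the direction is progressive.

voicing assimilation, progressive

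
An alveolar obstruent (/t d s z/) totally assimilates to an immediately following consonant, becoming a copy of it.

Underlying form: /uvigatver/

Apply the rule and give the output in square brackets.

[uvigavver]

/t/ before /v/ → [v] (total assimilation)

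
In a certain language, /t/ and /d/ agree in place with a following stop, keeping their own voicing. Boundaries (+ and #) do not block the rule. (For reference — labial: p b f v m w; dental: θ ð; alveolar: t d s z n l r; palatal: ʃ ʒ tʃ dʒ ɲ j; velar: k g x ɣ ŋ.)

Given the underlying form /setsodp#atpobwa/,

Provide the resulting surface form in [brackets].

[setsobp#appobwa]

/d/ before /p/ (labial) → [b]
/t/ before /p/ (labial) → [p]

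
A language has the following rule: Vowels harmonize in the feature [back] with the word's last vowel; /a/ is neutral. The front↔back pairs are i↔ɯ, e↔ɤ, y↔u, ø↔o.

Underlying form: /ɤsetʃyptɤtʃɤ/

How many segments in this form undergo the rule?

2

/e/ harmonizes with /ɤ/ ([+back]) → [ɤ]
/y/ harmonizes with /ɤ/ ([+back]) → [u]
2 segments change.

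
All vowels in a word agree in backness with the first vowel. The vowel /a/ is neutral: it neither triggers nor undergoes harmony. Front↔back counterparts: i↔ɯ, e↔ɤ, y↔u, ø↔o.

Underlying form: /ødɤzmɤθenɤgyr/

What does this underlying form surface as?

[ødezmeθenegyr]

/ɤ/ harmonizes with /ø/ ([-back]) → [e]
/ɤ/ harmonizes with /ø/ ([-back]) → [e]
/ɤ/ harmonizes with /ø/ ([-back]) → [e]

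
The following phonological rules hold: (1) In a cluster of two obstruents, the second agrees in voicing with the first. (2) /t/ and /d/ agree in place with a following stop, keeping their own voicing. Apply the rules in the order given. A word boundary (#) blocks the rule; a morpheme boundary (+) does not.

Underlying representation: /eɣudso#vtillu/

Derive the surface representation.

[eɣudzo#vdillu]

Rule 1: /s/ after /d/ (voiced) → [z]
Rule 1: /t/ after /v/ (voiced) → [d]
After rule 1: eɣudzo#vdillu
Rule 2: no segment meets the rule's conditions; no change.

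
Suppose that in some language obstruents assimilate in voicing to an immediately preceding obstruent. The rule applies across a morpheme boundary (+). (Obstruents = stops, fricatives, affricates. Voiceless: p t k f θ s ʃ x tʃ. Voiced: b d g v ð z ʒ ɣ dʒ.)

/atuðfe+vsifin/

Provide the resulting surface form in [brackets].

/f/ after /ð/ (voiced) → [v]
/s/ after /v/ (voiced) → [z]

[atuðve+vzifin]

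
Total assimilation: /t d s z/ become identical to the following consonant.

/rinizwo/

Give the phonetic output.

[riniwwo]

/z/ before /w/ → [w] (total assimilation)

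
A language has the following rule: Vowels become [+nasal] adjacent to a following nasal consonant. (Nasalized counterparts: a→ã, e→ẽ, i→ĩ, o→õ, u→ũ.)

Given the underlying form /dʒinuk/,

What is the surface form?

[dʒĩnuk]

/i/ before nasal /n/ → [ĩ]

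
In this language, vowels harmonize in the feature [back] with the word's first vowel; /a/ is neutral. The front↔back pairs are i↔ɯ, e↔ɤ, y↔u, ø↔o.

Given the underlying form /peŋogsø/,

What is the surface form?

[peŋøgsø]

/o/ harmonizes with /e/ ([-back]) → [ø]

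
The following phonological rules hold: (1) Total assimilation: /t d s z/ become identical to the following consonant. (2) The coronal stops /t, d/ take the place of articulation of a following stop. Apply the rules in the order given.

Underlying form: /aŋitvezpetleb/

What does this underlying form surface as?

Rule 1: /t/ before /v/ → [v] (total assimilation)
Rule 1: /z/ before /p/ → [p] (total assimilation)
Rule 1: /t/ before /l/ → [l] (total assimilation)
After rule 1: aŋivveppelleb
Rule 2: no segment meets the rule's conditions; no change.

[aŋivveppelleb]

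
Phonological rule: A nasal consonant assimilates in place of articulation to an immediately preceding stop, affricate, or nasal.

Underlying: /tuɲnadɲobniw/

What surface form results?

/n/ after /ɲ/ (palatal) → [ɲ]
/ɲ/ after /d/ (alveolar) → [n]
/n/ after /b/ (labial) → [m]

[tuɲɲadnobmiw]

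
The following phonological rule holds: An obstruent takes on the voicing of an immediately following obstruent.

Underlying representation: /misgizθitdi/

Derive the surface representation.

[mizgisθiddi]

/s/ before /g/ (voiced) → [z]
/z/ before /θ/ (voiceless) → [s]
/t/ before /d/ (voiced) → [d]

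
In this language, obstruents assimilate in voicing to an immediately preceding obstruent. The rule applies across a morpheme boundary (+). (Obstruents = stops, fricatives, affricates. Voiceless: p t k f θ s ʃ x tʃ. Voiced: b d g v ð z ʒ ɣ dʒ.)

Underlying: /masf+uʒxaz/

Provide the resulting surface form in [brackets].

[masf+uʒɣaz]

/x/ after /ʒ/ (voiced) → [ɣ]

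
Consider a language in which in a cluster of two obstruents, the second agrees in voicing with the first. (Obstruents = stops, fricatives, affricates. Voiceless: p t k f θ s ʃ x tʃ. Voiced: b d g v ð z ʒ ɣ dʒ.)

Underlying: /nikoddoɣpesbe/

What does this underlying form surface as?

[nikoddoɣbespe]

/p/ after /ɣ/ (voiced) → [b]
/b/ after /s/ (voiceless) → [p]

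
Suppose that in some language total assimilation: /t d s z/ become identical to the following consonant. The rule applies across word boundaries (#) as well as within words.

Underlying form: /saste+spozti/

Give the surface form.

[satte+ppotti]

/s/ before /t/ → [t] (total assimilation)
/s/ before /p/ → [p] (total assimilation)
/z/ before /t/ → [t] (total assimilation)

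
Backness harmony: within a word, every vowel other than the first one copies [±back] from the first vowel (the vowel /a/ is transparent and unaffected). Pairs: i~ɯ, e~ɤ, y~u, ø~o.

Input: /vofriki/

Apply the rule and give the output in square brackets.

[vofrɯkɯ]

/i/ harmonizes with /o/ ([+back]) → [ɯ]
/i/ harmonizes with /o/ ([+back]) → [ɯ]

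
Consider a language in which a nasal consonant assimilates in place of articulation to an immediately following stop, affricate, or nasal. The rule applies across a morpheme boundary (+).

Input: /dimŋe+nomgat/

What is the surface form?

/m/ before /ŋ/ (velar) → [ŋ]
/m/ before /g/ (velar) → [ŋ]

[diŋŋe+noŋgat]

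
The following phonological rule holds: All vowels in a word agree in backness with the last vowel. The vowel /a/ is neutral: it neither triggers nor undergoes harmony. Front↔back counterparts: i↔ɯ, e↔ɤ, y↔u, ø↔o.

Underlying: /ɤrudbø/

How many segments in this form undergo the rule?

/ɤ/ harmonizes with /ø/ ([-back]) → [e]
/u/ harmonizes with /ø/ ([-back]) → [y]
2 segments change.

2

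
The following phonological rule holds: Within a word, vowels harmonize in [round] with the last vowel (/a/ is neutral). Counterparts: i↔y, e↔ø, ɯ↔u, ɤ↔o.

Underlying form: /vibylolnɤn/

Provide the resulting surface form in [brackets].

/y/ harmonizes with /ɤ/ ([-round]) → [i]
/o/ harmonizes with /ɤ/ ([-round]) → [ɤ]

[vibilɤlnɤn]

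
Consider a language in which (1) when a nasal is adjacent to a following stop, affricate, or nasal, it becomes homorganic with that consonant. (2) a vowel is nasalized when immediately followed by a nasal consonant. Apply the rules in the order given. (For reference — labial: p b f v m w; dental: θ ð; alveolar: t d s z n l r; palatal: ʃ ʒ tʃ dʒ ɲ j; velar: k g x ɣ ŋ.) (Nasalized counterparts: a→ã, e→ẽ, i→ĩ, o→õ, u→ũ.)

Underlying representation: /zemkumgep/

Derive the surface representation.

[zẽŋkũŋgep]

Rule 1: /m/ before /k/ (velar) → [ŋ]
Rule 1: /m/ before /g/ (velar) → [ŋ]
After rule 1: zeŋkuŋgep
Rule 2: /e/ before nasal /ŋ/ → [ẽ]
Rule 2: /u/ before nasal /ŋ/ → [ũ]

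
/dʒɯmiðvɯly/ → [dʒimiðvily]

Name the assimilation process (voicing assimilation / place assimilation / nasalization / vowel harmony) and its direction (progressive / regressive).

/ɯ/→[i] /ɯ/→[i].
Vowels agree with the last vowel, so the harmony is regressive.

vowel harmony, regressive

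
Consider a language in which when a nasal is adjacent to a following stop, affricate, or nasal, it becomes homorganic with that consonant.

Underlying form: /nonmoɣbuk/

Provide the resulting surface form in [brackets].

/n/ before /m/ (labial) → [m]

[nommoɣbuk]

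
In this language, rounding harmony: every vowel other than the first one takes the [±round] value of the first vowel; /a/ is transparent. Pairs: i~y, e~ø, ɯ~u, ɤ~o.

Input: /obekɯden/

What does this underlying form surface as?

[obøkudøn]

/e/ harmonizes with /o/ ([+round]) → [ø]
/ɯ/ harmonizes with /o/ ([+round]) → [u]
/e/ harmonizes with /o/ ([+round]) → [ø]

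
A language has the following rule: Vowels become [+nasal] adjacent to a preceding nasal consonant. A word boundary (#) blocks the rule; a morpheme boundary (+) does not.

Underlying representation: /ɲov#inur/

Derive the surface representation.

[ɲõv#inũr]

/o/ after nasal /ɲ/ → [õ]
/u/ after nasal /n/ → [ũ]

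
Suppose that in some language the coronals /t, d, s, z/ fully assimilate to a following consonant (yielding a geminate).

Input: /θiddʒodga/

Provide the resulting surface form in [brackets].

/d/ before /dʒ/ → [dʒ] (total assimilation)
/d/ before /g/ → [g] (total assimilation)

[θidʒdʒogga]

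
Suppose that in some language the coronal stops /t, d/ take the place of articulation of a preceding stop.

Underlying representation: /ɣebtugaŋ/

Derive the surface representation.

[ɣebpugaŋ]

/t/ after /b/ (labial) → [p]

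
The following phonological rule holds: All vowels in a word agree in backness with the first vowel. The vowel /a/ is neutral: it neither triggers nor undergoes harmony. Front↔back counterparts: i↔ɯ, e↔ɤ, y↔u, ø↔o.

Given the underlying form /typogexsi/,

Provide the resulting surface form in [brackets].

/o/ harmonizes with /y/ ([-back]) → [ø]

[typøgexsi]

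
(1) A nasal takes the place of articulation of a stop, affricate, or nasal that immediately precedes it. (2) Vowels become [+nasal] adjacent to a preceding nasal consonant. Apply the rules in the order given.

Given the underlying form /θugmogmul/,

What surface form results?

Rule 1: /m/ after /g/ (velar) → [ŋ]
Rule 1: /m/ after /g/ (velar) → [ŋ]
After rule 1: θugŋogŋul
Rule 2: /o/ after nasal /ŋ/ → [õ]
Rule 2: /u/ after nasal /ŋ/ → [ũ]

[θugŋõgŋũl]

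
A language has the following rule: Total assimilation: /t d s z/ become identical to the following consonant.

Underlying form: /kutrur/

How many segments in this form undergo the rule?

/t/ before /r/ → [r] (total assimilation)
1 segment changes.

1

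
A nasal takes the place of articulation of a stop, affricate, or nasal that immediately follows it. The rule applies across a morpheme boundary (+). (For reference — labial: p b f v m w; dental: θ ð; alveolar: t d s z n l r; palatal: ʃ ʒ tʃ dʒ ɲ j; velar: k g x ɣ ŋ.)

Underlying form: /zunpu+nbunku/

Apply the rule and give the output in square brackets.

[zumpu+mbuŋku]

/n/ before /p/ (labial) → [m]
/n/ before /b/ (labial) → [m]
/n/ before /k/ (velar) → [ŋ]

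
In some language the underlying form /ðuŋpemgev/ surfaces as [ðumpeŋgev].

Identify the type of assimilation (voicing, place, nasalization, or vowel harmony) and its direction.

place assimilation, regressive

/ŋ/→[m] /m/→[ŋ].
Each target copies a feature from the following segment, so the direction is regressive.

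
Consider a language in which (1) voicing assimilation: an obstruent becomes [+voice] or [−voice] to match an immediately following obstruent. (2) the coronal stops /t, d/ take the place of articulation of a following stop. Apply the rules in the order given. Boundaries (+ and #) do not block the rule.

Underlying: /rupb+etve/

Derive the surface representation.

Rule 1: /p/ before /b/ (voiced) → [b]
Rule 1: /t/ before /v/ (voiced) → [d]
After rule 1: rubb+edve
Rule 2: no segment meets the rule's conditions; no change.

[rubb+edve]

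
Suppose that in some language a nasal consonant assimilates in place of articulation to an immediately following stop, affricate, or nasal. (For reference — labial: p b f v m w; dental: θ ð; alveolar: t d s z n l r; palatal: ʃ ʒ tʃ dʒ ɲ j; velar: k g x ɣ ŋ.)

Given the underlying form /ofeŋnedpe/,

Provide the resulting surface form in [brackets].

/ŋ/ before /n/ (alveolar) → [n]

[ofennedpe]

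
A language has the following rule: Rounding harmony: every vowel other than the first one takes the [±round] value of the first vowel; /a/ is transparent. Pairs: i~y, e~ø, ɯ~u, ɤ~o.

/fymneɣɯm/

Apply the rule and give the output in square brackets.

/e/ harmonizes with /y/ ([+round]) → [ø]
/ɯ/ harmonizes with /y/ ([+round]) → [u]

[fymnøɣum]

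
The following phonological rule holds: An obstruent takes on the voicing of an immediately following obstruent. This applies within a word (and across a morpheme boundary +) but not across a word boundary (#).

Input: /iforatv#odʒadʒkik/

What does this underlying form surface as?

/t/ before /v/ (voiced) → [d]
/dʒ/ before /k/ (voiceless) → [tʃ]

[iforadv#odʒatʃkik]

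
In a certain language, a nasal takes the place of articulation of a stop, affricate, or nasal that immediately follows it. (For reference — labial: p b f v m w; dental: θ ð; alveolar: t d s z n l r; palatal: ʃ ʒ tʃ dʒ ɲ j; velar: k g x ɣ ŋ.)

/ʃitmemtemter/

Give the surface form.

[ʃitmententer]

/m/ before /t/ (alveolar) → [n]
/m/ before /t/ (alveolar) → [n]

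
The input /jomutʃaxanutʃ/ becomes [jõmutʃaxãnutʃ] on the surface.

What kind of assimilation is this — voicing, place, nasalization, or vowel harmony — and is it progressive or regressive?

/o/→[õ] /a/→[ã].
Each target copies a feature from the following segment, so the direction is regressive.

nasalization, regressive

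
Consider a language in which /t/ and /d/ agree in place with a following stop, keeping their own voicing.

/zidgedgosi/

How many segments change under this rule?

/d/ before /g/ (velar) → [g]
/d/ before /g/ (velar) → [g]
2 segments change.

2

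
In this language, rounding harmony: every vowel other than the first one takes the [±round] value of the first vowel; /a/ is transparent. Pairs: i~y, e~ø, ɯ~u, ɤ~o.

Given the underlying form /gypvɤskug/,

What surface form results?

/ɤ/ harmonizes with /y/ ([+round]) → [o]

[gypvoskug]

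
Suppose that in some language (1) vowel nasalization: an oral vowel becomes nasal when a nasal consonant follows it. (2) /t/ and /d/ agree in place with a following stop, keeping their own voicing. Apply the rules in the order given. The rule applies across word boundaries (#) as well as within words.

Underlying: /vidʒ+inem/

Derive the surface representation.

Rule 1: /i/ before nasal /n/ → [ĩ]
Rule 1: /e/ before nasal /m/ → [ẽ]
After rule 1: vidʒ+ĩnẽm
Rule 2: no segment meets the rule's conditions; no change.

[vidʒ+ĩnẽm]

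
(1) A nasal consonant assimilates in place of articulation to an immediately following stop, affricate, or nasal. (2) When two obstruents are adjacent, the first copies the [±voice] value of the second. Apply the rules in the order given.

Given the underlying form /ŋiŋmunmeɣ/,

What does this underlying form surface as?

Rule 1: /ŋ/ before /m/ (labial) → [m]
Rule 1: /n/ before /m/ (labial) → [m]
After rule 1: ŋimmummeɣ
Rule 2: no segment meets the rule's conditions; no change.

[ŋimmummeɣ]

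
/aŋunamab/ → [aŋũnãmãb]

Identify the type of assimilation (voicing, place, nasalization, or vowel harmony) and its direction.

nasalization, progressive

/u/→[ũ] /a/→[ã] /a/→[ã].
Each target copies a feature from the preceding segment, so the direction is progressive.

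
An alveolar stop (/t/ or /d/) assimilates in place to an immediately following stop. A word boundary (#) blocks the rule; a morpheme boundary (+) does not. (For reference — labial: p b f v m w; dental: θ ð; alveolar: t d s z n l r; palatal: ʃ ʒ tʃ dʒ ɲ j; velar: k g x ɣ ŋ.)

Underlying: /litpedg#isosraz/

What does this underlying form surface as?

/t/ before /p/ (labial) → [p]
/d/ before /g/ (velar) → [g]

[lippegg#isosraz]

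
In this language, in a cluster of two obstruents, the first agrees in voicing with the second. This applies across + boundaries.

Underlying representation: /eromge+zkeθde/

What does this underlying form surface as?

/z/ before /k/ (voiceless) → [s]
/θ/ before /d/ (voiced) → [ð]

[eromge+skeðde]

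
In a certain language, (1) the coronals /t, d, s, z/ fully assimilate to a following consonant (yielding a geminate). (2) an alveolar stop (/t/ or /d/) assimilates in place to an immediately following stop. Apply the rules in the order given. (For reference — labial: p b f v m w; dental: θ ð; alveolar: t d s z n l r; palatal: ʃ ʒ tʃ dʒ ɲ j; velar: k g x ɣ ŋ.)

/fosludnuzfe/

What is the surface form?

[follunnuffe]

Rule 1: /s/ before /l/ → [l] (total assimilation)
Rule 1: /d/ before /n/ → [n] (total assimilation)
Rule 1: /z/ before /f/ → [f] (total assimilation)
After rule 1: follunnuffe
Rule 2: no segment meets the rule's conditions; no change.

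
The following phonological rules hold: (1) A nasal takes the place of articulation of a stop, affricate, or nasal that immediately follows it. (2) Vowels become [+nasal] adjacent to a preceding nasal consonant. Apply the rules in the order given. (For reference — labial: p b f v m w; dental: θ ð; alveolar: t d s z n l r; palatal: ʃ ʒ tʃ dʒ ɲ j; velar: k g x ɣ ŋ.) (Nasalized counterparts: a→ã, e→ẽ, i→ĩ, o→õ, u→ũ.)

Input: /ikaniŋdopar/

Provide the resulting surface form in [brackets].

[ikanĩndopar]

Rule 1: /ŋ/ before /d/ (alveolar) → [n]
After rule 1: ikanindopar
Rule 2: /i/ after nasal /n/ → [ĩ]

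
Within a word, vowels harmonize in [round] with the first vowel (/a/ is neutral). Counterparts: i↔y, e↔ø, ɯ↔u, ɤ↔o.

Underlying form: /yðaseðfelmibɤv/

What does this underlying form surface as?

/e/ harmonizes with /y/ ([+round]) → [ø]
/e/ harmonizes with /y/ ([+round]) → [ø]
/i/ harmonizes with /y/ ([+round]) → [y]
/ɤ/ harmonizes with /y/ ([+round]) → [o]

[yðasøðfølmybov]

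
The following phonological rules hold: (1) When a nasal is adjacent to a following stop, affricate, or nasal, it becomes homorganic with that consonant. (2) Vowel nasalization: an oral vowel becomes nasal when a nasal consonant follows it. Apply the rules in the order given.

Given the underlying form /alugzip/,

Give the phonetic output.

[alugzip]

Rule 1: no segment meets the rule's conditions; no change.
After rule 1: alugzip
Rule 2: no segment meets the rule's conditions; no change.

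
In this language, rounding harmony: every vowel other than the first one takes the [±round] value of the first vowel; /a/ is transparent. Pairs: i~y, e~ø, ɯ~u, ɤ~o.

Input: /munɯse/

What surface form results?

/ɯ/ harmonizes with /u/ ([+round]) → [u]
/e/ harmonizes with /u/ ([+round]) → [ø]

[munusø]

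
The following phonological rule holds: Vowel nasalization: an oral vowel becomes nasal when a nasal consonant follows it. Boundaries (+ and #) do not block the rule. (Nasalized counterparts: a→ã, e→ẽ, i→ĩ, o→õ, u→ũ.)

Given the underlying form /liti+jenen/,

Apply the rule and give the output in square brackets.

[liti+jẽnẽn]

/e/ before nasal /n/ → [ẽ]
/e/ before nasal /n/ → [ẽ]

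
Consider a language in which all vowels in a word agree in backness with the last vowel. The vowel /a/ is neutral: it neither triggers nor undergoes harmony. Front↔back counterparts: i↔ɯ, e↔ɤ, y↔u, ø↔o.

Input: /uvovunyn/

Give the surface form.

[yvøvynyn]

/u/ harmonizes with /y/ ([-back]) → [y]
/o/ harmonizes with /y/ ([-back]) → [ø]
/u/ harmonizes with /y/ ([-back]) → [y]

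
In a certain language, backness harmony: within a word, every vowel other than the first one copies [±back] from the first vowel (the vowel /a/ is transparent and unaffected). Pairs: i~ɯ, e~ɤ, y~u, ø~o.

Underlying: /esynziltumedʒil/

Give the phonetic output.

[esynziltymedʒil]

/u/ harmonizes with /e/ ([-back]) → [y]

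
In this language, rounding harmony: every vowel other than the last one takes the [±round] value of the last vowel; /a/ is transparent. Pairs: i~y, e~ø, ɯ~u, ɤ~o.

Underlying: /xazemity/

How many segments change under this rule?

/e/ harmonizes with /y/ ([+round]) → [ø]
/i/ harmonizes with /y/ ([+round]) → [y]
2 segments change.

2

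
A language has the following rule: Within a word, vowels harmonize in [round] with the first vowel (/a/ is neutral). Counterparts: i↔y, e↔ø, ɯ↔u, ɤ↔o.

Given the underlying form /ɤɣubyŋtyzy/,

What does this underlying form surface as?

/u/ harmonizes with /ɤ/ ([-round]) → [ɯ]
/y/ harmonizes with /ɤ/ ([-round]) → [i]
/y/ harmonizes with /ɤ/ ([-round]) → [i]
/y/ harmonizes with /ɤ/ ([-round]) → [i]

[ɤɣɯbiŋtizi]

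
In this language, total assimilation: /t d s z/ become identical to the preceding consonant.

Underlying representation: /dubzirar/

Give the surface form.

[dubbirar]

/z/ after /b/ → [b] (total assimilation)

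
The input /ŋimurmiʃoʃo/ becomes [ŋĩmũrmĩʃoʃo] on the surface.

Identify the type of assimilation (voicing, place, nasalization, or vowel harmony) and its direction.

nasalization, progressive

/i/→[ĩ] /u/→[ũ] /i/→[ĩ].
Each target copies a feature from the preceding segment, so the direction is progressive.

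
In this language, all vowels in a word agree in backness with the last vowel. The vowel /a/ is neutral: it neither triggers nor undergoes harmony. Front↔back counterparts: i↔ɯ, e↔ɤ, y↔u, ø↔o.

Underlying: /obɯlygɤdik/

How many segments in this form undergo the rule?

3

/o/ harmonizes with /i/ ([-back]) → [ø]
/ɯ/ harmonizes with /i/ ([-back]) → [i]
/ɤ/ harmonizes with /i/ ([-back]) → [e]
3 segments change.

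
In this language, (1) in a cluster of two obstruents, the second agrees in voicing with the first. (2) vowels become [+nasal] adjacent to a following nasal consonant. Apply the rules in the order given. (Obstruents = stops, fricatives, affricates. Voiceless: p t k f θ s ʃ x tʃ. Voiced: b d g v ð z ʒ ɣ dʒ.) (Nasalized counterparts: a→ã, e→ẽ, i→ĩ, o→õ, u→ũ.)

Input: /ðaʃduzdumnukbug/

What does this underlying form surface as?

[ðaʃtuzdũmnukpug]

Rule 1: /d/ after /ʃ/ (voiceless) → [t]
Rule 1: /b/ after /k/ (voiceless) → [p]
After rule 1: ðaʃtuzdumnukpug
Rule 2: /u/ before nasal /m/ → [ũ]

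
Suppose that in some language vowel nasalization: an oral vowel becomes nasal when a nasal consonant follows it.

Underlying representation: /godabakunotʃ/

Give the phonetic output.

[godabakũnotʃ]

/u/ before nasal /n/ → [ũ]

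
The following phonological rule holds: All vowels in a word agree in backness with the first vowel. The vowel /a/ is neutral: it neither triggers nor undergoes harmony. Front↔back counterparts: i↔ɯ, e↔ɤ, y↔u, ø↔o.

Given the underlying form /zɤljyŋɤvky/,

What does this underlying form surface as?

[zɤljuŋɤvku]

/y/ harmonizes with /ɤ/ ([+back]) → [u]
/y/ harmonizes with /ɤ/ ([+back]) → [u]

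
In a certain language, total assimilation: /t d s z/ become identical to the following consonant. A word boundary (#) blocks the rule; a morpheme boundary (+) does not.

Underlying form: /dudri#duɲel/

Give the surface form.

[durri#duɲel]

/d/ before /r/ → [r] (total assimilation)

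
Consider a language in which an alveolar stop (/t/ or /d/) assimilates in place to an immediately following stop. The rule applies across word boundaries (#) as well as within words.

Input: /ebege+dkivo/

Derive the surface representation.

/d/ before /k/ (velar) → [g]

[ebege+gkivo]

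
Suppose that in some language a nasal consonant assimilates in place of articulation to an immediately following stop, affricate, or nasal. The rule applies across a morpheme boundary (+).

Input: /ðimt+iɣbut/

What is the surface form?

/m/ before /t/ (alveolar) → [n]

[ðint+iɣbut]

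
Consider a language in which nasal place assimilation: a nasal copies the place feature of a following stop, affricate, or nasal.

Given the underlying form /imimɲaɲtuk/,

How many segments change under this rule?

/m/ before /ɲ/ (palatal) → [ɲ]
/ɲ/ before /t/ (alveolar) → [n]
2 segments change.

2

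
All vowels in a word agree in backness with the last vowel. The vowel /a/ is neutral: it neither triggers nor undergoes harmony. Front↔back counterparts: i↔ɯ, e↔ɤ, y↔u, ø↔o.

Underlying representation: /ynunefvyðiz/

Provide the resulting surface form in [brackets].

[ynynefvyðiz]

/u/ harmonizes with /i/ ([-back]) → [y]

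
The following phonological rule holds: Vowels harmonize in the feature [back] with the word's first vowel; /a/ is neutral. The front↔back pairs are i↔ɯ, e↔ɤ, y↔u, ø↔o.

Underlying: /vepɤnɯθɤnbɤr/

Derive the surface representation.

[vepeniθenber]

/ɤ/ harmonizes with /e/ ([-back]) → [e]
/ɯ/ harmonizes with /e/ ([-back]) → [i]
/ɤ/ harmonizes with /e/ ([-back]) → [e]
/ɤ/ harmonizes with /e/ ([-back]) → [e]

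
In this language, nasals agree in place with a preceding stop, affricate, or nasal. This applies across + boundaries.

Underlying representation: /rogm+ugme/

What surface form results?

/m/ after /g/ (velar) → [ŋ]
/m/ after /g/ (velar) → [ŋ]

[rogŋ+ugŋe]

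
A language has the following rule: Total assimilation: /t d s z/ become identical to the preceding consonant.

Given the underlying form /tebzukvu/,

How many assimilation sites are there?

1

/z/ after /b/ → [b] (total assimilation)
1 segment changes.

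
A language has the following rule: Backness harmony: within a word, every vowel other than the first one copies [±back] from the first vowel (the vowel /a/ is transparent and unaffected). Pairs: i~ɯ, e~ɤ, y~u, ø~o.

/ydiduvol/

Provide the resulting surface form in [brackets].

/u/ harmonizes with /y/ ([-back]) → [y]
/o/ harmonizes with /y/ ([-back]) → [ø]

[ydidyvøl]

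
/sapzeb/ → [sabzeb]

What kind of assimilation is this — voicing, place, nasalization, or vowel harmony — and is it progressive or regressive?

voicing assimilation, regressive

/p/→[b].
Each target copies a feature from the following segment, so the direction is regressive.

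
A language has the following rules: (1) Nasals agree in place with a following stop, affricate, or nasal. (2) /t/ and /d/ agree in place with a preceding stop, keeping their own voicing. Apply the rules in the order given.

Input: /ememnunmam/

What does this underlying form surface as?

[emennummam]

Rule 1: /m/ before /n/ (alveolar) → [n]
Rule 1: /n/ before /m/ (labial) → [m]
After rule 1: emennummam
Rule 2: no segment meets the rule's conditions; no change.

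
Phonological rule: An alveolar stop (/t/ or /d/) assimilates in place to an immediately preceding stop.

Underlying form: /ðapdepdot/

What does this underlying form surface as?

/d/ after /p/ (labial) → [b]
/d/ after /p/ (labial) → [b]

[ðapbepbot]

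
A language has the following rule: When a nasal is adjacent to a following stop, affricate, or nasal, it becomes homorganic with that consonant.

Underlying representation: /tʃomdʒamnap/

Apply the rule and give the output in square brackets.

[tʃoɲdʒannap]

/m/ before /dʒ/ (palatal) → [ɲ]
/m/ before /n/ (alveolar) → [n]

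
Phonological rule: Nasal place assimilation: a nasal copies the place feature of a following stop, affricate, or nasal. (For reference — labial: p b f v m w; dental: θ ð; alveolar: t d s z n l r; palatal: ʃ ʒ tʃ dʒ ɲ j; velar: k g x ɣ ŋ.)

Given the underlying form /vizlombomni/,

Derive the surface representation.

/m/ before /n/ (alveolar) → [n]

[vizlombonni]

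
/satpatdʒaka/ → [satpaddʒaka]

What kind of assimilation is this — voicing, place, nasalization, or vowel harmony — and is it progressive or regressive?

/t/→[d].
Each target copies a feature from the following segment, so the direction is regressive.

voicing assimilation, regressive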